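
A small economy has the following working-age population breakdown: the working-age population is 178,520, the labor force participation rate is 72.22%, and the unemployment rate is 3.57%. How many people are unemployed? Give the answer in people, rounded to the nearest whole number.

About 4,603 are unemployed.

Labor force = 0.7222 × 178,520 = 128,927.
Unemployed = 0.0357 × 128,927 ≈ 4,603.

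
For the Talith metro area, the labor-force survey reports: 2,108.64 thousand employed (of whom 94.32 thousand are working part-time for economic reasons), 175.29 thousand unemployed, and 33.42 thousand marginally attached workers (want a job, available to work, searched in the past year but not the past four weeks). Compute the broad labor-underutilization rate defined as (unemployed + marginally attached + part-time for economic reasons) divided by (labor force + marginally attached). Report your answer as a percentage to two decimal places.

Labor force = 2,108.64 + 175.29 = 2,283.93 thousand.
Numerator = 175.29 + 33.42 + 94.32 = 303.03 thousand.
Denominator = 2,283.93 + 33.42 = 2,317.35 thousand.
Broad rate = 303.03 / 2,317.35 = 13.08%.

Broad underutilization rate ≈ 13.08%.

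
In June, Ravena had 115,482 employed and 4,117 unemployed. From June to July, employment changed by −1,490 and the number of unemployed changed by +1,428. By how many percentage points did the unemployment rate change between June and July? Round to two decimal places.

The unemployment rate changed by +1.20 percentage points.

June: labor force = 115,482 + 4,117 = 119,599; u = 4,117/119,599 = 3.44%.
July: labor force = 113,992 + 5,545 = 119,537; u = 5,545/119,537 = 4.64%.
Change = 4.64% − 3.44% = +1.20 pp.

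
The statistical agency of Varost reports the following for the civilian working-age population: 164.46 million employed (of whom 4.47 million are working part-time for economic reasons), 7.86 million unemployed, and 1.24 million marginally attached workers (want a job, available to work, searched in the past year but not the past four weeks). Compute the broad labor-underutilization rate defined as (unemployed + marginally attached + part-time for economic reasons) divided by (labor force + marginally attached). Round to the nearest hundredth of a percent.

Broad underutilization rate ≈ 7.82%.

Labor force = 164.46 + 7.86 = 172.32 million.
Numerator = 7.86 + 1.24 + 4.47 = 13.57 million.
Denominator = 172.32 + 1.24 = 173.56 million.
Broad rate = 13.57 / 173.56 = 7.82%.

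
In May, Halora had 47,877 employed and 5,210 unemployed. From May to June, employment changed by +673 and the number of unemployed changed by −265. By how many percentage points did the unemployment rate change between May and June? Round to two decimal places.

May: labor force = 47,877 + 5,210 = 53,087; u = 5,210/53,087 = 9.81%.
June: labor force = 48,550 + 4,945 = 53,495; u = 4,945/53,495 = 9.24%.
Change = 9.24% − 9.81% = −0.57 pp.

The unemployment rate changed by −0.57 percentage points.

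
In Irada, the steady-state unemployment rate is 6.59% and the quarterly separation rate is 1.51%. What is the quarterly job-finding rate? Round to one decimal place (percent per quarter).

From u* = s/(s+f): f = s·(1−u)/u.
f = 1.51 × (1 − 0.0659) / 0.0659 = 1.4105 / 0.0659 ≈ 21.4% per quarter.

Job-finding rate ≈ 21.4% per quarter.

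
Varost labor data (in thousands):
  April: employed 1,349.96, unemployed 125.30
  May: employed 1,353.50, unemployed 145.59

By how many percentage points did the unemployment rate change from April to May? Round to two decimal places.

The unemployment rate changed by +1.22 percentage points.

April: labor force = 1,349.96 + 125.30 = 1,475.26; u = 125.30/1,475.26 = 8.49%.
May: labor force = 1,353.50 + 145.59 = 1,499.09; u = 145.59/1,499.09 = 9.71%.
Change = 9.71% − 8.49% = +1.22 pp.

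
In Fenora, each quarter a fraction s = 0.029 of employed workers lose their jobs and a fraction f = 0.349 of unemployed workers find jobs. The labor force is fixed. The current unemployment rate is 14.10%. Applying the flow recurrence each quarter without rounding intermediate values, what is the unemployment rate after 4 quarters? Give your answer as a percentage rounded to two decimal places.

Unemployment rate after four quarters ≈ 8.63%.

With a fixed labor force, u_{t+1} = u_t + s·(1−u_t) − f·u_t = u_t·(1−s−f) + s.
Here 1−s−f = 0.622 and s = 0.029.
u_1 = 0.141000 × 0.622 + 0.029 = 0.116702.
u_2 = 0.116702 × 0.622 + 0.029 = 0.101589.
u_3 = 0.101589 × 0.622 + 0.029 = 0.092188.
u_4 = 0.092188 × 0.622 + 0.029 = 0.086341.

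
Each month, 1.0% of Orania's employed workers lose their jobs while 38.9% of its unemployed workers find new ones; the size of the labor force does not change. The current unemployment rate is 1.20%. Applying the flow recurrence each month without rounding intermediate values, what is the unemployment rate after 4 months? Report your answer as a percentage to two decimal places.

With a fixed labor force, u_{t+1} = u_t + s·(1−u_t) − f·u_t = u_t·(1−s−f) + s.
Here 1−s−f = 0.601 and s = 0.010.
u_1 = 0.012000 × 0.601 + 0.010 = 0.017212.
u_2 = 0.017212 × 0.601 + 0.010 = 0.020344.
u_3 = 0.020344 × 0.601 + 0.010 = 0.022227.
u_4 = 0.022227 × 0.601 + 0.010 = 0.023358.

Unemployment rate after four months ≈ 2.34%.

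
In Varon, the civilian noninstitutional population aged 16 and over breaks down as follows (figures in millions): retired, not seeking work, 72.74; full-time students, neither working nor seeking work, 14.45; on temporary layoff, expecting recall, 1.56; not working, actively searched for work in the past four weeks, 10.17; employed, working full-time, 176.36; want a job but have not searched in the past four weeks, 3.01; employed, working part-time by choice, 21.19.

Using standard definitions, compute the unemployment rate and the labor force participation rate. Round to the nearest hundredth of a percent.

Unemployment rate ≈ 5.60%; labor force participation rate ≈ 69.88%.

Employed = 176.36 + 21.19 = 197.55 million.
Unemployed = 1.56 + 10.17 = 11.73 million (jobless and actively searching, or on temporary layoff).
Labor force = 197.55 + 11.73 = 209.28 million.
Not in labor force = 72.74 + 14.45 + 3.01 = 90.20 million (those not working and not actively searching are outside the labor force — including those who want a job but have given up searching).
Civilian working-age population = 209.28 + 90.20 = 299.48 million.
Unemployment rate = 11.73 / 209.28 = 5.60%.
Labor force participation rate = 209.28 / 299.48 = 69.88%.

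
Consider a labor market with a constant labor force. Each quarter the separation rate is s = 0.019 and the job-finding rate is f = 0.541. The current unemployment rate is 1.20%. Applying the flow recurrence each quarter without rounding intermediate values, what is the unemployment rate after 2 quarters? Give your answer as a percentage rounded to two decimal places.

Unemployment rate after two quarters ≈ 2.97%.

With a fixed labor force, u_{t+1} = u_t + s·(1−u_t) − f·u_t = u_t·(1−s−f) + s.
Here 1−s−f = 0.440 and s = 0.019.
u_1 = 0.012000 × 0.440 + 0.019 = 0.024280.
u_2 = 0.024280 × 0.440 + 0.019 = 0.029683.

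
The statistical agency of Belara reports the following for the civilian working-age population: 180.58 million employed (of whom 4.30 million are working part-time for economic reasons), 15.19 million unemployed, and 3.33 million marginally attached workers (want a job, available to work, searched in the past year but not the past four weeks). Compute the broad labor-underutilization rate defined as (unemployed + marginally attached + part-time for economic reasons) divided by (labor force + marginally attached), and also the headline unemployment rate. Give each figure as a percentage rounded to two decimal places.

Labor force = 180.58 + 15.19 = 195.77 million.
Numerator = 15.19 + 3.33 + 4.30 = 22.82 million.
Denominator = 195.77 + 3.33 = 199.10 million.
Broad rate = 22.82 / 199.10 = 11.46%.
Headline unemployment rate = 15.19 / 195.77 = 7.76%.

Broad underutilization rate ≈ 11.46%; headline unemployment rate ≈ 7.76%.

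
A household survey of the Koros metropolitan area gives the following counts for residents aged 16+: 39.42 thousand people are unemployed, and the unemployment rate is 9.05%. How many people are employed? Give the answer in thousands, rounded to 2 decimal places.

About 396.16 thousand are employed.

Labor force = U / u = 39.42 / 0.0905 ≈ 435.58 thousand.
Employed = labor force − unemployed = 435.58 − 39.42 = 396.16 thousand.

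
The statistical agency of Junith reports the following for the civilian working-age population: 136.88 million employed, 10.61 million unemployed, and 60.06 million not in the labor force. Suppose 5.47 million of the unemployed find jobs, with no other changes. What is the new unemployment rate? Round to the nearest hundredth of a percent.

Initially, labor force = 136.88 + 10.61 = 147.49 million, so u = 10.61/147.49 = 7.19%.
After the change, unemployed falls and employed rises by 5.47; labor force unchanged → E = 142.35, U = 5.14, labor force = 147.49 million.
New unemployment rate = 5.14 / 147.49 = 3.48%.

New unemployment rate ≈ 3.48%.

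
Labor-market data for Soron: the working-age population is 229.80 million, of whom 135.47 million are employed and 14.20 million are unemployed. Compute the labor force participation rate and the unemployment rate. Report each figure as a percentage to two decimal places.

Labor force participation rate ≈ 65.13%; unemployment rate ≈ 9.49%.

Labor force = employed + unemployed = 135.47 + 14.20 = 149.67 million.
Unemployment rate = 14.20 / 149.67 = 9.49%.
Labor force participation rate = 149.67 / 229.80 = 65.13%.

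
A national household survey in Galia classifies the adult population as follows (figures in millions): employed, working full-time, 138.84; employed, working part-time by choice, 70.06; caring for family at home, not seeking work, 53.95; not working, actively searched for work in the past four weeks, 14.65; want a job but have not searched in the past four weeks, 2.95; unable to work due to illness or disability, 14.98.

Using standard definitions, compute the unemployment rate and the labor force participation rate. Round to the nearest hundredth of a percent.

Unemployment rate ≈ 6.55%; labor force participation rate ≈ 75.67%.

Employed = 138.84 + 70.06 = 208.90 million.
Unemployed = 14.65 million.
Labor force = 208.90 + 14.65 = 223.55 million.
Not in labor force = 53.95 + 2.95 + 14.98 = 71.88 million (those not working and not actively searching are outside the labor force — including those who want a job but have given up searching).
Civilian working-age population = 223.55 + 71.88 = 295.43 million.
Unemployment rate = 14.65 / 223.55 = 6.55%.
Labor force participation rate = 223.55 / 295.43 = 75.67%.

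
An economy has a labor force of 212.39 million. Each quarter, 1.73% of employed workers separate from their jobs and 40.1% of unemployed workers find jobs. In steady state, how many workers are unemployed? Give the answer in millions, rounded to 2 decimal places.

About 8.78 million are unemployed in steady state.

Steady-state unemployment rate u* = s/(s+f) = 1.73/(1.73+40.1) = 0.041358.
Unemployed = u* × labor force = 0.041358 × 212.39 ≈ 8.78 million.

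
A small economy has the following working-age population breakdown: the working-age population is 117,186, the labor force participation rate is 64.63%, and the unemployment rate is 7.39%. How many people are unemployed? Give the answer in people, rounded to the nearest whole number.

About 5,597 are unemployed.

Labor force = 0.6463 × 117,186 = 75,737.
Unemployed = 0.0739 × 75,737 ≈ 5,597.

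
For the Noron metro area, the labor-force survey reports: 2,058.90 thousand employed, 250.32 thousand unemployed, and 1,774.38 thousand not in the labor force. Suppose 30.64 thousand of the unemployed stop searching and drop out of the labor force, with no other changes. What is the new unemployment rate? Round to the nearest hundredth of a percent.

New unemployment rate ≈ 9.64%.

Initially, labor force = 2,058.90 + 250.32 = 2,309.22 thousand, so u = 250.32/2,309.22 = 10.84%.
After the change, unemployed and labor force both fall by 30.64 → E = 2,058.90, U = 219.68, labor force = 2,278.58 thousand.
New unemployment rate = 219.68 / 2,278.58 = 9.64%.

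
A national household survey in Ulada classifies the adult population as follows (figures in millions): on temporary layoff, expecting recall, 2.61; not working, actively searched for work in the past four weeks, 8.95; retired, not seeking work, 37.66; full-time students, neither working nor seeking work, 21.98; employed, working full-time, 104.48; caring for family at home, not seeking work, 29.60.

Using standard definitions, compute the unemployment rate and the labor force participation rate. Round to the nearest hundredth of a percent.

Employed = 104.48 million.
Unemployed = 2.61 + 8.95 = 11.56 million (jobless and actively searching, or on temporary layoff).
Labor force = 104.48 + 11.56 = 116.04 million.
Not in labor force = 37.66 + 21.98 + 29.60 = 89.24 million (those not working and not actively searching are outside the labor force).
Civilian working-age population = 116.04 + 89.24 = 205.28 million.
Unemployment rate = 11.56 / 116.04 = 9.96%.
Labor force participation rate = 116.04 / 205.28 = 56.53%.

Unemployment rate ≈ 9.96%; labor force participation rate ≈ 56.53%.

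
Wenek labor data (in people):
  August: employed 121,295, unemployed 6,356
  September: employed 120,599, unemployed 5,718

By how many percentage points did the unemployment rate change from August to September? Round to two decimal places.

August: labor force = 121,295 + 6,356 = 127,651; u = 6,356/127,651 = 4.98%.
September: labor force = 120,599 + 5,718 = 126,317; u = 5,718/126,317 = 4.53%.
Change = 4.53% − 4.98% = −0.45 pp.

The unemployment rate changed by −0.45 percentage points.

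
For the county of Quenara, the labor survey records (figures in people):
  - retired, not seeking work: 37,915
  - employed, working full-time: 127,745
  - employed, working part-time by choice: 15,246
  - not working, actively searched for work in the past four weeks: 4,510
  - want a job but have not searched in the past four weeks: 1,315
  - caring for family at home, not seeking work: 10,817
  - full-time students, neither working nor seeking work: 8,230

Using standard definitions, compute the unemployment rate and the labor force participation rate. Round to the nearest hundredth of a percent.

Employed = 127,745 + 15,246 = 142,991.
Unemployed = 4,510.
Labor force = 142,991 + 4,510 = 147,501.
Not in labor force = 37,915 + 1,315 + 10,817 + 8,230 = 58,277 (those not working and not actively searching are outside the labor force — including those who want a job but have given up searching).
Civilian working-age population = 147,501 + 58,277 = 205,778.
Unemployment rate = 4,510 / 147,501 = 3.06%.
Labor force participation rate = 147,501 / 205,778 = 71.68%.

Unemployment rate ≈ 3.06%; labor force participation rate ≈ 71.68%.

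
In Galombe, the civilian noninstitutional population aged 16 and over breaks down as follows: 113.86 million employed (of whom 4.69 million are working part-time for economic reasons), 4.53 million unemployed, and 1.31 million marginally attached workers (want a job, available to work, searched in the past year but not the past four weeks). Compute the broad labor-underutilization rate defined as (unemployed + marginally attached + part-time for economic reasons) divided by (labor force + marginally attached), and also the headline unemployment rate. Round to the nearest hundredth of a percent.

Labor force = 113.86 + 4.53 = 118.39 million.
Numerator = 4.53 + 1.31 + 4.69 = 10.53 million.
Denominator = 118.39 + 1.31 = 119.70 million.
Broad rate = 10.53 / 119.70 = 8.80%.
Headline unemployment rate = 4.53 / 118.39 = 3.83%.

Broad underutilization rate ≈ 8.80%; headline unemployment rate ≈ 3.83%.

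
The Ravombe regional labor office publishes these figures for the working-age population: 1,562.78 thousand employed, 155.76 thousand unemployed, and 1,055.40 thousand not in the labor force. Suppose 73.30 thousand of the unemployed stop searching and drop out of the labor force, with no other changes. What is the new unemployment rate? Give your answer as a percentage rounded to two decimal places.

Initially, labor force = 1,562.78 + 155.76 = 1,718.54 thousand, so u = 155.76/1,718.54 = 9.06%.
After the change, unemployed and labor force both fall by 73.30 → E = 1,562.78, U = 82.46, labor force = 1,645.24 thousand.
New unemployment rate = 82.46 / 1,645.24 = 5.01%.

New unemployment rate ≈ 5.01%.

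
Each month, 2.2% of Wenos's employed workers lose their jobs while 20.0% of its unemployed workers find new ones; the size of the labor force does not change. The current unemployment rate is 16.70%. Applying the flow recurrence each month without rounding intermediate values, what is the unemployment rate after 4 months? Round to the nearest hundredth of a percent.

With a fixed labor force, u_{t+1} = u_t + s·(1−u_t) − f·u_t = u_t·(1−s−f) + s.
Here 1−s−f = 0.778 and s = 0.022.
u_1 = 0.167000 × 0.778 + 0.022 = 0.151926.
u_2 = 0.151926 × 0.778 + 0.022 = 0.140198.
u_3 = 0.140198 × 0.778 + 0.022 = 0.131074.
u_4 = 0.131074 × 0.778 + 0.022 = 0.123976.

Unemployment rate after four months ≈ 12.40%.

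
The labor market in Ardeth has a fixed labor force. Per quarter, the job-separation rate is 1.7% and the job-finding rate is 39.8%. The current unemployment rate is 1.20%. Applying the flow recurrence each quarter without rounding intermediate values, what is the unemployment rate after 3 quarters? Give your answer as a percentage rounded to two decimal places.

Unemployment rate after three quarters ≈ 3.52%.

With a fixed labor force, u_{t+1} = u_t + s·(1−u_t) − f·u_t = u_t·(1−s−f) + s.
Here 1−s−f = 0.585 and s = 0.017.
u_1 = 0.012000 × 0.585 + 0.017 = 0.024020.
u_2 = 0.024020 × 0.585 + 0.017 = 0.031052.
u_3 = 0.031052 × 0.585 + 0.017 = 0.035165.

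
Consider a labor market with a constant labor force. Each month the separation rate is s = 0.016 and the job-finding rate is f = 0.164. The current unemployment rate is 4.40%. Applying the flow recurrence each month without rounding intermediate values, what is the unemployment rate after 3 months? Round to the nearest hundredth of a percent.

With a fixed labor force, u_{t+1} = u_t + s·(1−u_t) − f·u_t = u_t·(1−s−f) + s.
Here 1−s−f = 0.820 and s = 0.016.
u_1 = 0.044000 × 0.820 + 0.016 = 0.052080.
u_2 = 0.052080 × 0.820 + 0.016 = 0.058706.
u_3 = 0.058706 × 0.820 + 0.016 = 0.064139.

Unemployment rate after three months ≈ 6.41%.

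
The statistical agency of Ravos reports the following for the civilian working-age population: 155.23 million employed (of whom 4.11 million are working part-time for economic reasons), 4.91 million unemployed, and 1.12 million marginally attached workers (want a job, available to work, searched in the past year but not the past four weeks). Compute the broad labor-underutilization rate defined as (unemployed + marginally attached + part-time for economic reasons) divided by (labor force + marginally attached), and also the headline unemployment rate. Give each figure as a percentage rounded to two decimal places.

Broad underutilization rate ≈ 6.29%; headline unemployment rate ≈ 3.07%.

Labor force = 155.23 + 4.91 = 160.14 million.
Numerator = 4.91 + 1.12 + 4.11 = 10.14 million.
Denominator = 160.14 + 1.12 = 161.26 million.
Broad rate = 10.14 / 161.26 = 6.29%.
Headline unemployment rate = 4.91 / 160.14 = 3.07%.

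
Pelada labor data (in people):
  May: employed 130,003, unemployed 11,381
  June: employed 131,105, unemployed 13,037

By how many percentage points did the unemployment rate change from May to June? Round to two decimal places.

May: labor force = 130,003 + 11,381 = 141,384; u = 11,381/141,384 = 8.05%.
June: labor force = 131,105 + 13,037 = 144,142; u = 13,037/144,142 = 9.04%.
Change = 9.04% − 8.05% = +0.99 pp.

The unemployment rate changed by +0.99 percentage points.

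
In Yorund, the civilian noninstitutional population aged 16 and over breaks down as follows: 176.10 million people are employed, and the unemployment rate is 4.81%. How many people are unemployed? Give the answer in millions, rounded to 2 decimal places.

Let U be the number unemployed. The labor force is E + U, and U/(E+U) = 0.0481.
So U = 0.0481 × 176.10 / (1 − 0.0481) = 8.4704 / 0.9519 ≈ 8.90 million.

About 8.90 million are unemployed.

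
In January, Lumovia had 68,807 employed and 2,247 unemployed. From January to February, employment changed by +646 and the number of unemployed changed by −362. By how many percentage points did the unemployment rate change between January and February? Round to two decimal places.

January: labor force = 68,807 + 2,247 = 71,054; u = 2,247/71,054 = 3.16%.
February: labor force = 69,453 + 1,885 = 71,338; u = 1,885/71,338 = 2.64%.
Change = 2.64% − 3.16% = −0.52 pp.

The unemployment rate changed by −0.52 percentage points.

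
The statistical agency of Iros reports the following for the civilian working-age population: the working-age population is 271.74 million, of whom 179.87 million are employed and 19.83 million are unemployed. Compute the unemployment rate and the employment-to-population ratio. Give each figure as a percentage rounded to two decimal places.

Unemployment rate ≈ 9.93%; employment-population ratio ≈ 66.19%.

Labor force = employed + unemployed = 179.87 + 19.83 = 199.70 million.
Unemployment rate = 19.83 / 199.70 = 9.93%.
Employment-population ratio = 179.87 / 271.74 = 66.19%.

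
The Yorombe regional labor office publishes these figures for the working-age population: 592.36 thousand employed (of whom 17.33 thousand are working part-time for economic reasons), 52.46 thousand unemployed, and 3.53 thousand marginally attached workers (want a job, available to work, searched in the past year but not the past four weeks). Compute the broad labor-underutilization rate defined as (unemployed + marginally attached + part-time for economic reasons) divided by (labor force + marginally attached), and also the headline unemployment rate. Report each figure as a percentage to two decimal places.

Broad underutilization rate ≈ 11.31%; headline unemployment rate ≈ 8.14%.

Labor force = 592.36 + 52.46 = 644.82 thousand.
Numerator = 52.46 + 3.53 + 17.33 = 73.32 thousand.
Denominator = 644.82 + 3.53 = 648.35 thousand.
Broad rate = 73.32 / 648.35 = 11.31%.
Headline unemployment rate = 52.46 / 644.82 = 8.14%.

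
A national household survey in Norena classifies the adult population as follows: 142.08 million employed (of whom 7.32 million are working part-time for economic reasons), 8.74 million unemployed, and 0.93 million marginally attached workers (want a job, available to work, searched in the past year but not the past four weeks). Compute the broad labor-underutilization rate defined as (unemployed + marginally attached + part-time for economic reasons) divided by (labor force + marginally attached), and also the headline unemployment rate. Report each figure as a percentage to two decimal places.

Labor force = 142.08 + 8.74 = 150.82 million.
Numerator = 8.74 + 0.93 + 7.32 = 16.99 million.
Denominator = 150.82 + 0.93 = 151.75 million.
Broad rate = 16.99 / 151.75 = 11.20%.
Headline unemployment rate = 8.74 / 150.82 = 5.79%.

Broad underutilization rate ≈ 11.20%; headline unemployment rate ≈ 5.79%.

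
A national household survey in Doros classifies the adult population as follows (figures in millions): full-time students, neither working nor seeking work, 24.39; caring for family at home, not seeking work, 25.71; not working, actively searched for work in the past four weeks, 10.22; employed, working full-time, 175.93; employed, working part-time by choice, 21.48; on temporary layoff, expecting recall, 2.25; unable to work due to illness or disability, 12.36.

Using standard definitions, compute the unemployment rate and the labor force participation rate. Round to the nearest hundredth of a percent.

Unemployment rate ≈ 5.94%; labor force participation rate ≈ 77.07%.

Employed = 175.93 + 21.48 = 197.41 million.
Unemployed = 10.22 + 2.25 = 12.47 million (jobless and actively searching, or on temporary layoff).
Labor force = 197.41 + 12.47 = 209.88 million.
Not in labor force = 24.39 + 25.71 + 12.36 = 62.46 million (those not working and not actively searching are outside the labor force).
Civilian working-age population = 209.88 + 62.46 = 272.34 million.
Unemployment rate = 12.47 / 209.88 = 5.94%.
Labor force participation rate = 209.88 / 272.34 = 77.07%.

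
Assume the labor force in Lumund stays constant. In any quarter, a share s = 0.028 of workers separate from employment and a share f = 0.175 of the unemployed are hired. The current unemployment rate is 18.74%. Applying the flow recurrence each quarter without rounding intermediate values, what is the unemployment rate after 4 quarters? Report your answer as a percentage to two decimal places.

With a fixed labor force, u_{t+1} = u_t + s·(1−u_t) − f·u_t = u_t·(1−s−f) + s.
Here 1−s−f = 0.797 and s = 0.028.
u_1 = 0.187400 × 0.797 + 0.028 = 0.177358.
u_2 = 0.177358 × 0.797 + 0.028 = 0.169354.
u_3 = 0.169354 × 0.797 + 0.028 = 0.162975.
u_4 = 0.162975 × 0.797 + 0.028 = 0.157891.

Unemployment rate after four quarters ≈ 15.79%.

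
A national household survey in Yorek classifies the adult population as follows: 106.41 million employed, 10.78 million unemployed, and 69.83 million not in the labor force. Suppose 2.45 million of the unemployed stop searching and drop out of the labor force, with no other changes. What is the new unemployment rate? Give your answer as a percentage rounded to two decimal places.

New unemployment rate ≈ 7.26%.

Initially, labor force = 106.41 + 10.78 = 117.19 million, so u = 10.78/117.19 = 9.20%.
After the change, unemployed and labor force both fall by 2.45 → E = 106.41, U = 8.33, labor force = 114.74 million.
New unemployment rate = 8.33 / 114.74 = 7.26%.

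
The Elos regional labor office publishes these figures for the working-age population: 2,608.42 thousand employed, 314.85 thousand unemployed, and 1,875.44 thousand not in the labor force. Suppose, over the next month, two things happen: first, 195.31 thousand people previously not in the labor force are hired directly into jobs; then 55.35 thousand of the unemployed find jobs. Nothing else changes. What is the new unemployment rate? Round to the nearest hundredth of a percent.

Initially, labor force = 2,608.42 + 314.85 = 2,923.27 thousand, so u = 314.85/2,923.27 = 10.77%.
After the first change, employed and labor force both rise by 195.31; unemployed unchanged → E = 2,803.73, U = 314.85, labor force = 3,118.58 thousand.
After the second change, unemployed falls and employed rises by 55.35; labor force unchanged → E = 2,859.08, U = 259.50, labor force = 3,118.58 thousand.
New unemployment rate = 259.50 / 3,118.58 = 8.32%.

New unemployment rate ≈ 8.32%.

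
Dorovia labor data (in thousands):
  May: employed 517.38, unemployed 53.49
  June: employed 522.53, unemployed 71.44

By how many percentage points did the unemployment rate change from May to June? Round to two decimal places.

May: labor force = 517.38 + 53.49 = 570.87; u = 53.49/570.87 = 9.37%.
June: labor force = 522.53 + 71.44 = 593.97; u = 71.44/593.97 = 12.03%.
Change = 12.03% − 9.37% = +2.66 pp.

The unemployment rate changed by +2.66 percentage points.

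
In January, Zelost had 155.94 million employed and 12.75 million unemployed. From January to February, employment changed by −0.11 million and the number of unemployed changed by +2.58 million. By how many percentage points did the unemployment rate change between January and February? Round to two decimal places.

The unemployment rate changed by +1.40 percentage points.

January: labor force = 155.94 + 12.75 = 168.69; u = 12.75/168.69 = 7.56%.
February: labor force = 155.83 + 15.33 = 171.16; u = 15.33/171.16 = 8.96%.
Change = 8.96% − 7.56% = +1.40 pp.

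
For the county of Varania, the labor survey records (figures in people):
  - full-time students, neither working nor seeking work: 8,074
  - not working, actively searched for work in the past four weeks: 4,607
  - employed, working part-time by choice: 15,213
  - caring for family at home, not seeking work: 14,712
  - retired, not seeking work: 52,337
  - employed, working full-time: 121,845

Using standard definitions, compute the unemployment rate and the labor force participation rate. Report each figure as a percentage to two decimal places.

Employed = 15,213 + 121,845 = 137,058.
Unemployed = 4,607.
Labor force = 137,058 + 4,607 = 141,665.
Not in labor force = 8,074 + 14,712 + 52,337 = 75,123 (those not working and not actively searching are outside the labor force).
Civilian working-age population = 141,665 + 75,123 = 216,788.
Unemployment rate = 4,607 / 141,665 = 3.25%.
Labor force participation rate = 141,665 / 216,788 = 65.35%.

Unemployment rate ≈ 3.25%; labor force participation rate ≈ 65.35%.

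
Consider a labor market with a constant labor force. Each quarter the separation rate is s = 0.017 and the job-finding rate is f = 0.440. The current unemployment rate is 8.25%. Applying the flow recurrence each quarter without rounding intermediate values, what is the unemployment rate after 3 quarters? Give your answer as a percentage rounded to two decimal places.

With a fixed labor force, u_{t+1} = u_t + s·(1−u_t) − f·u_t = u_t·(1−s−f) + s.
Here 1−s−f = 0.543 and s = 0.017.
u_1 = 0.082500 × 0.543 + 0.017 = 0.061798.
u_2 = 0.061798 × 0.543 + 0.017 = 0.050556.
u_3 = 0.050556 × 0.543 + 0.017 = 0.044452.

Unemployment rate after three quarters ≈ 4.45%.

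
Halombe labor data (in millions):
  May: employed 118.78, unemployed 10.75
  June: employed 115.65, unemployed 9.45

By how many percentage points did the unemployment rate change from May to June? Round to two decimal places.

May: labor force = 118.78 + 10.75 = 129.53; u = 10.75/129.53 = 8.30%.
June: labor force = 115.65 + 9.45 = 125.10; u = 9.45/125.10 = 7.55%.
Change = 7.55% − 8.30% = −0.75 pp.

The unemployment rate changed by −0.75 percentage points.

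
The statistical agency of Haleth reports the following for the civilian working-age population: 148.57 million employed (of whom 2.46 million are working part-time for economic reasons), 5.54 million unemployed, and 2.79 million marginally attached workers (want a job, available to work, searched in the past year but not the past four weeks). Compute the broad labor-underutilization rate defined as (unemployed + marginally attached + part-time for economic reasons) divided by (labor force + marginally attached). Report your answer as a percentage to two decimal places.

Labor force = 148.57 + 5.54 = 154.11 million.
Numerator = 5.54 + 2.79 + 2.46 = 10.79 million.
Denominator = 154.11 + 2.79 = 156.90 million.
Broad rate = 10.79 / 156.90 = 6.88%.

Broad underutilization rate ≈ 6.88%.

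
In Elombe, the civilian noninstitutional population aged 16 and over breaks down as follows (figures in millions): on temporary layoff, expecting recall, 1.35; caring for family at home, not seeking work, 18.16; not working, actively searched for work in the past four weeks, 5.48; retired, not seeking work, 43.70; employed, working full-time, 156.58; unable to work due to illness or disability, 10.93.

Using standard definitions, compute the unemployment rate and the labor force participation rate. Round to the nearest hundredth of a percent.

Employed = 156.58 million.
Unemployed = 1.35 + 5.48 = 6.83 million (jobless and actively searching, or on temporary layoff).
Labor force = 156.58 + 6.83 = 163.41 million.
Not in labor force = 18.16 + 43.70 + 10.93 = 72.79 million (those not working and not actively searching are outside the labor force).
Civilian working-age population = 163.41 + 72.79 = 236.20 million.
Unemployment rate = 6.83 / 163.41 = 4.18%.
Labor force participation rate = 163.41 / 236.20 = 69.18%.

Unemployment rate ≈ 4.18%; labor force participation rate ≈ 69.18%.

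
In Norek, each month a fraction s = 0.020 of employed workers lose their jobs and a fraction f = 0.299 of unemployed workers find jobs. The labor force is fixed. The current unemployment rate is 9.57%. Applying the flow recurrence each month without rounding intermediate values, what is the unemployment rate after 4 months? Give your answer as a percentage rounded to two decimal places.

Unemployment rate after four months ≈ 6.98%.

With a fixed labor force, u_{t+1} = u_t + s·(1−u_t) − f·u_t = u_t·(1−s−f) + s.
Here 1−s−f = 0.681 and s = 0.020.
u_1 = 0.095700 × 0.681 + 0.020 = 0.085172.
u_2 = 0.085172 × 0.681 + 0.020 = 0.078002.
u_3 = 0.078002 × 0.681 + 0.020 = 0.073119.
u_4 = 0.073119 × 0.681 + 0.020 = 0.069794.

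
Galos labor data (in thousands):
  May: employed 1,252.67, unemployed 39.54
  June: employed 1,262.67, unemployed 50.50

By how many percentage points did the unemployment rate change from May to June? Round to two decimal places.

The unemployment rate changed by +0.79 percentage points.

May: labor force = 1,252.67 + 39.54 = 1,292.21; u = 39.54/1,292.21 = 3.06%.
June: labor force = 1,262.67 + 50.50 = 1,313.17; u = 50.50/1,313.17 = 3.85%.
Change = 3.85% − 3.06% = +0.79 pp.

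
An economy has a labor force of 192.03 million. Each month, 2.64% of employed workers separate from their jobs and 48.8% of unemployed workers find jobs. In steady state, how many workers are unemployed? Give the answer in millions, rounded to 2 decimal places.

Steady-state unemployment rate u* = s/(s+f) = 2.64/(2.64+48.8) = 0.051322.
Unemployed = u* × labor force = 0.051322 × 192.03 ≈ 9.86 million.

About 9.86 million are unemployed in steady state.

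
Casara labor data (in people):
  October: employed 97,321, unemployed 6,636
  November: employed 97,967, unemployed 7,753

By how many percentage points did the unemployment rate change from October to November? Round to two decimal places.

The unemployment rate changed by +0.95 percentage points.

October: labor force = 97,321 + 6,636 = 103,957; u = 6,636/103,957 = 6.38%.
November: labor force = 97,967 + 7,753 = 105,720; u = 7,753/105,720 = 7.33%.
Change = 7.33% − 6.38% = +0.95 pp.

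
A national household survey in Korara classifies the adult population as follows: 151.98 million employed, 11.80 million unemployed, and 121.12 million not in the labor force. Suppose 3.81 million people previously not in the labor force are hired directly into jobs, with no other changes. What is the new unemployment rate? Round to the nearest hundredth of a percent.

Initially, labor force = 151.98 + 11.80 = 163.78 million, so u = 11.80/163.78 = 7.20%.
After the change, employed and labor force both rise by 3.81; unemployed unchanged → E = 155.79, U = 11.80, labor force = 167.59 million.
New unemployment rate = 11.80 / 167.59 = 7.04%.

New unemployment rate ≈ 7.04%.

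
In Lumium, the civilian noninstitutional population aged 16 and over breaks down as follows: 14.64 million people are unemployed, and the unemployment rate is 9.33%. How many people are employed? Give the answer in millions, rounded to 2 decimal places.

About 142.27 million are employed.

Labor force = U / u = 14.64 / 0.0933 ≈ 156.91 million.
Employed = labor force − unemployed = 156.91 − 14.64 = 142.27 million.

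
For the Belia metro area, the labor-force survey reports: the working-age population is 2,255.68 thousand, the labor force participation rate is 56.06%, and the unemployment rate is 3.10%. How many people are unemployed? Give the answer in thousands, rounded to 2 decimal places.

About 39.20 thousand are unemployed.

Labor force = 0.5606 × 2,255.68 = 1,264.53 thousand.
Unemployed = 0.0310 × 1,264.53 ≈ 39.20 thousand.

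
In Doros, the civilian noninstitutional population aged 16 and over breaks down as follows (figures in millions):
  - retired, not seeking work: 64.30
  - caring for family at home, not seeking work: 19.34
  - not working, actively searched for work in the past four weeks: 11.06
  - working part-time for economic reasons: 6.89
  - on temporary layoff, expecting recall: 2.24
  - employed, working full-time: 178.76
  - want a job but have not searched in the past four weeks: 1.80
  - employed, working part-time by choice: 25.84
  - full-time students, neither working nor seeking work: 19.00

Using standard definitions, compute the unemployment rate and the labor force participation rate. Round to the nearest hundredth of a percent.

Employed = 6.89 + 178.76 + 25.84 = 211.49 million (anyone who worked, including part-time for economic reasons, counts as employed).
Unemployed = 11.06 + 2.24 = 13.30 million (jobless and actively searching, or on temporary layoff).
Labor force = 211.49 + 13.30 = 224.79 million.
Not in labor force = 64.30 + 19.34 + 1.80 + 19.00 = 104.44 million (those not working and not actively searching are outside the labor force — including those who want a job but have given up searching).
Civilian working-age population = 224.79 + 104.44 = 329.23 million.
Unemployment rate = 13.30 / 224.79 = 5.92%.
Labor force participation rate = 224.79 / 329.23 = 68.28%.

Unemployment rate ≈ 5.92%; labor force participation rate ≈ 68.28%.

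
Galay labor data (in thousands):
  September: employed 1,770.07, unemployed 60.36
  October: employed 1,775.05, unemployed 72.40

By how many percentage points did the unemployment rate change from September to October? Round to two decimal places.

September: labor force = 1,770.07 + 60.36 = 1,830.43; u = 60.36/1,830.43 = 3.30%.
October: labor force = 1,775.05 + 72.40 = 1,847.45; u = 72.40/1,847.45 = 3.92%.
Change = 3.92% − 3.30% = +0.62 pp.

The unemployment rate changed by +0.62 percentage points.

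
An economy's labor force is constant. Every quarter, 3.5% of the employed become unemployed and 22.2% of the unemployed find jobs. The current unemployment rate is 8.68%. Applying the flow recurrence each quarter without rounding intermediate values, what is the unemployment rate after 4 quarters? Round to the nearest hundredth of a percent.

With a fixed labor force, u_{t+1} = u_t + s·(1−u_t) − f·u_t = u_t·(1−s−f) + s.
Here 1−s−f = 0.743 and s = 0.035.
u_1 = 0.086800 × 0.743 + 0.035 = 0.099492.
u_2 = 0.099492 × 0.743 + 0.035 = 0.108923.
u_3 = 0.108923 × 0.743 + 0.035 = 0.115930.
u_4 = 0.115930 × 0.743 + 0.035 = 0.121136.

Unemployment rate after four quarters ≈ 12.11%.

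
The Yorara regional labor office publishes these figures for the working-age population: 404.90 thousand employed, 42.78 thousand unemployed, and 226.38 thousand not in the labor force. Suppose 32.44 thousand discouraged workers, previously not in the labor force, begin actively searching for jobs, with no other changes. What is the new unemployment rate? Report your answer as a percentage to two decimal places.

Initially, labor force = 404.90 + 42.78 = 447.68 thousand, so u = 42.78/447.68 = 9.56%.
After the change, unemployed and labor force both rise by 32.44 → E = 404.90, U = 75.22, labor force = 480.12 thousand.
New unemployment rate = 75.22 / 480.12 = 15.67%.

New unemployment rate ≈ 15.67%.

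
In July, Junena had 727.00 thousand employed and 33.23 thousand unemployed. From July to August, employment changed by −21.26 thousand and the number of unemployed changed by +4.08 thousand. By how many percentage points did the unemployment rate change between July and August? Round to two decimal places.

The unemployment rate changed by +0.65 percentage points.

July: labor force = 727.00 + 33.23 = 760.23; u = 33.23/760.23 = 4.37%.
August: labor force = 705.74 + 37.31 = 743.05; u = 37.31/743.05 = 5.02%.
Change = 5.02% − 4.37% = +0.65 pp.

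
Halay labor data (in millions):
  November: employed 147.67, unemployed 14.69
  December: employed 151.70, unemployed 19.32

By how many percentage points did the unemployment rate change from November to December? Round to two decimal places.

November: labor force = 147.67 + 14.69 = 162.36; u = 14.69/162.36 = 9.05%.
December: labor force = 151.70 + 19.32 = 171.02; u = 19.32/171.02 = 11.30%.
Change = 11.30% − 9.05% = +2.25 pp.

The unemployment rate changed by +2.25 percentage points.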